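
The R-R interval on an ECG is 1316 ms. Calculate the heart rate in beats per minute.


HR = 60 / RR_interval(s)
RR = 1316 ms = 1.316 s
HR = 60 / 1.316 = 45.59 bpm


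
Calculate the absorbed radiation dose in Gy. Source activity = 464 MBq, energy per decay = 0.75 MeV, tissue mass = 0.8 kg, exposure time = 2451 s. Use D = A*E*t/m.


A = 464 MBq = 4.6400e+08 Bq
E = 0.75 MeV = 1.2015e-13 J
D = A*E*t/m = 4.6400e+08*1.2015e-13*2451/0.8
D = 0.1708 Gy


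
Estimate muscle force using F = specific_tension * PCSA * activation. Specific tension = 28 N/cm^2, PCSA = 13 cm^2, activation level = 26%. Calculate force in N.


F = sigma * PCSA * activation
F = 28 * 13 * 0.26
F = 94.64 N


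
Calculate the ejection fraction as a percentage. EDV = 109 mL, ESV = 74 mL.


SV = EDV - ESV = 109 - 74 = 35 mL
EF = SV/EDV * 100 = 35/109 * 100
EF = 32.11%


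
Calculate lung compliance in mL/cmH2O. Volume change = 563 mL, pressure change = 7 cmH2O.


C = dV / dP
C = 563 / 7
C = 80.43 mL/cmH2O


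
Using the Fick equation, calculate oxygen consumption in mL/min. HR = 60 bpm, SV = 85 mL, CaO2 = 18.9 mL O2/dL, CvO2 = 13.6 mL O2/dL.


CO = HR*SV = 60*85/1000 = 5.1 L/min
a-v O2 diff = 18.9 - 13.6 = 5.3 mL/dL
VO2 = CO * (CaO2-CvO2) * 10 dL/L
VO2 = 5.1 * 5.3 * 10
VO2 = 270.3 mL/min


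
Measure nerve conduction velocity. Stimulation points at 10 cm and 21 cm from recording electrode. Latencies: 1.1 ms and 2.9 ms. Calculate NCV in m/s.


Distance = (21 - 10) / 100 = 0.11 m
dt = (2.9 - 1.1) / 1000 = 0.0018 s
NCV = dist / dt = 61.11 m/s


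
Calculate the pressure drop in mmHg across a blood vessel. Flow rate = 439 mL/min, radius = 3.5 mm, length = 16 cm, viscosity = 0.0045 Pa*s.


dP = 8*mu*L*Q / (pi*r^4)
Q = 439 mL/min = 7.31667e-06 m^3/s
dP = 89.3951 Pa = 89.3951 / 133.322 mmHg = 0.6705 mmHg


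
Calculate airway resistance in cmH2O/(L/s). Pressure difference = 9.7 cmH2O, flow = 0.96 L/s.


R = dP / flow
R = 9.7 / 0.96
R = 10.1 cmH2O/(L/s)


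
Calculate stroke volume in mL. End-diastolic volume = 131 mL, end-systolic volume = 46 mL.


SV = EDV - ESV
SV = 131 - 46
SV = 85 mL


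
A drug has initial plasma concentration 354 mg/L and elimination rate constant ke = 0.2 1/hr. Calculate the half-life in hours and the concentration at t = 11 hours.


t_half = ln(2) / ke = 0.693147 / 0.2 = 3.466 hr
C(t) = C0 * exp(-ke*t) = 354 * exp(-0.2*11)
C(11) = 39.22 mg/L


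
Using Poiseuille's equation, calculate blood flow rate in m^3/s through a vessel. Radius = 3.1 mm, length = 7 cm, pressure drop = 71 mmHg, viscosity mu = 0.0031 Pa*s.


Q = pi*r^4*dP / (8*mu*L)
r = 0.0031 m, L = 0.07 m
dP = 71 mmHg = 9465.862 Pa
Q = 0.001582 m^3/s


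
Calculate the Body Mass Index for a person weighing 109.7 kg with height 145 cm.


BMI = weight / height^2
height = 145 cm = 1.45 m
BMI = 109.7 / 1.45^2
BMI = 52.18 kg/m^2


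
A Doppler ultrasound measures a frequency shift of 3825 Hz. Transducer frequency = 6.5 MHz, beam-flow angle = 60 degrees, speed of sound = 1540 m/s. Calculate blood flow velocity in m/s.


v = fd * c / (2 * f0 * cos(theta))
v = 3825 * 1540 / (2 * 6.5000e+06 * cos(60))
v = 0.9062 m/s


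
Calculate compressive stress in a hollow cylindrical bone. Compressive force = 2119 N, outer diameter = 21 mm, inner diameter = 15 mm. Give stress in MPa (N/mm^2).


A = pi*(r_o^2 - r_i^2)
r_o = 10.5 mm, r_i = 7.5 mm
A = 169.646 mm^2
sigma = F/A = 2119 / 169.646
sigma = 12.49 MPa


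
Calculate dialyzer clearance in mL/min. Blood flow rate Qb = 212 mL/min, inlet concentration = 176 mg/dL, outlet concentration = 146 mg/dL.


K = Qb * (Cb_in - Cb_out) / Cb_in
K = 212 * (176 - 146) / 176
K = 36.14 mL/min


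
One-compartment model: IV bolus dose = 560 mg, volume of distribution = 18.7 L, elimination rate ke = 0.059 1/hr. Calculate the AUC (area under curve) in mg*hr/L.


C0 = Dose/Vd = 560/18.7 = 29.9465 mg/L
AUC = C0/ke = 29.9465/0.059
AUC = 507.6 mg*hr/L


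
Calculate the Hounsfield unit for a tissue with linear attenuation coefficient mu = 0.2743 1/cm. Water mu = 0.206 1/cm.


HU = ((mu_tissue - mu_water) / mu_water) * 1000
HU = ((0.2743 - 0.206) / 0.206) * 1000
HU = 331.6


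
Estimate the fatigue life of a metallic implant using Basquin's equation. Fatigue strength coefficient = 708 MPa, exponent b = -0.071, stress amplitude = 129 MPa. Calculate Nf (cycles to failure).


sigma_a = sigma_f' * (2Nf)^b
2Nf = (sigma_a/sigma_f')^(1/b)
2Nf = (129/708)^(1/-0.071)
2Nf = 2.5983512e+10
Nf = 1.2992e+10


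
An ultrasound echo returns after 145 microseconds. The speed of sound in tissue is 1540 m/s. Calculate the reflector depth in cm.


depth = c * t / 2
t = 145 us = 1.4500e-04 s
depth = 1540 * 1.4500e-04 / 2
depth = 0.11165 m = 11.165 cm


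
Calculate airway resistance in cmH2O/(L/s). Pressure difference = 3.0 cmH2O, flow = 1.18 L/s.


R = dP / flow
R = 3.0 / 1.18
R = 2.542 cmH2O/(L/s)


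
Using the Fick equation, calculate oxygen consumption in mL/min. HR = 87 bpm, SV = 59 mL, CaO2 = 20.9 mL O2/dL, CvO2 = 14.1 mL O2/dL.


CO = HR*SV = 87*59/1000 = 5.133 L/min
a-v O2 diff = 20.9 - 14.1 = 6.8 mL/dL
VO2 = CO * (CaO2-CvO2) * 10 dL/L
VO2 = 5.133 * 6.8 * 10
VO2 = 349 mL/min


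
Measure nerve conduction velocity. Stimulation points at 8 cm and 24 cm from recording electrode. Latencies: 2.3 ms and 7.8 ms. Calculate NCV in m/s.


Distance = (24 - 8) / 100 = 0.16 m
dt = (7.8 - 2.3) / 1000 = 0.0055 s
NCV = dist / dt = 29.09 m/s


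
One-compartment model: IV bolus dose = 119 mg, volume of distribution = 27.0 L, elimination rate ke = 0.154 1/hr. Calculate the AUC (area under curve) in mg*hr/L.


C0 = Dose/Vd = 119/27.0 = 4.40741 mg/L
AUC = C0/ke = 4.40741/0.154
AUC = 28.62 mg*hr/L


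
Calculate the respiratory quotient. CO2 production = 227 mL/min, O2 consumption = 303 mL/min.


RQ = VCO2 / VO2
RQ = 227 / 303
RQ = 0.7492


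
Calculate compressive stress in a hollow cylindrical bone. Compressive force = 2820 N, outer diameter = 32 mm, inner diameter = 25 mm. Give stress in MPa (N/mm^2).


A = pi*(r_o^2 - r_i^2)
r_o = 16 mm, r_i = 12.5 mm
A = 313.374 mm^2
sigma = F/A = 2820 / 313.374
sigma = 8.999 MPa


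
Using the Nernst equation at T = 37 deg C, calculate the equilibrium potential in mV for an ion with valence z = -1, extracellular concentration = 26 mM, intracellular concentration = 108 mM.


E = (RT/(zF)) * ln(C_out/C_in)
T = 37 + 273.15 = 310.15 K
E = (8.314 * 310.15 / (-1 * 96485)) * ln(26/108)
E = 38.06 mV


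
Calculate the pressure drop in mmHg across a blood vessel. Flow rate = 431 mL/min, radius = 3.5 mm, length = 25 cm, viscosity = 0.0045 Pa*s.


dP = 8*mu*L*Q / (pi*r^4)
Q = 431 mL/min = 7.18333e-06 m^3/s
dP = 137.134 Pa = 137.134 / 133.322 mmHg = 1.029 mmHg


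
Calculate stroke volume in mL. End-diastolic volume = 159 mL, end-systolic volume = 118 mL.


SV = EDV - ESV
SV = 159 - 118
SV = 41 mL


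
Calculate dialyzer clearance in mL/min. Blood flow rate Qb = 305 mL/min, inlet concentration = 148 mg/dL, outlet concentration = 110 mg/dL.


K = Qb * (Cb_in - Cb_out) / Cb_in
K = 305 * (148 - 110) / 148
K = 78.31 mL/min


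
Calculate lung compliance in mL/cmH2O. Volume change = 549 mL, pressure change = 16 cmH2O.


C = dV / dP
C = 549 / 16
C = 34.31 mL/cmH2O


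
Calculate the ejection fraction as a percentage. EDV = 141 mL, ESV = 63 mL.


SV = EDV - ESV = 141 - 63 = 78 mL
EF = SV/EDV * 100 = 78/141 * 100
EF = 55.32%


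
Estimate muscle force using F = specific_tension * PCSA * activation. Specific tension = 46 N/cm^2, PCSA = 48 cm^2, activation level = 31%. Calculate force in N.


F = sigma * PCSA * activation
F = 46 * 48 * 0.31
F = 684.5 N


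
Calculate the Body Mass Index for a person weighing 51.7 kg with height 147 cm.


BMI = weight / height^2
height = 147 cm = 1.47 m
BMI = 51.7 / 1.47^2
BMI = 23.93 kg/m^2


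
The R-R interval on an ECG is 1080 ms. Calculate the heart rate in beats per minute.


HR = 60 / RR_interval(s)
RR = 1080 ms = 1.08 s
HR = 60 / 1.08 = 55.56 bpm


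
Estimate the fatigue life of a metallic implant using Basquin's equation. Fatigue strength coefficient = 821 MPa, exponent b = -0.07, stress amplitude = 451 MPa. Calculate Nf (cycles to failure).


sigma_a = sigma_f' * (2Nf)^b
2Nf = (sigma_a/sigma_f')^(1/b)
2Nf = (451/821)^(1/-0.07)
2Nf = 5207.9395
Nf = 2604


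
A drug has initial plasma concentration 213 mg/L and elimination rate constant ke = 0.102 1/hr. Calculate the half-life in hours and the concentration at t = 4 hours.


t_half = ln(2) / ke = 0.693147 / 0.102 = 6.796 hr
C(t) = C0 * exp(-ke*t) = 213 * exp(-0.102*4)
C(4) = 141.6 mg/L


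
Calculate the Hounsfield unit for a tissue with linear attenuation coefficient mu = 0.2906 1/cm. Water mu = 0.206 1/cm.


HU = ((mu_tissue - mu_water) / mu_water) * 1000
HU = ((0.2906 - 0.206) / 0.206) * 1000
HU = 410.7


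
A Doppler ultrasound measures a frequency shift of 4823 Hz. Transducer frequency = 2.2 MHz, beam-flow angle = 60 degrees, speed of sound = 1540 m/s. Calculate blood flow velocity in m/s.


v = fd * c / (2 * f0 * cos(theta))
v = 4823 * 1540 / (2 * 2.2000e+06 * cos(60))
v = 3.376 m/s


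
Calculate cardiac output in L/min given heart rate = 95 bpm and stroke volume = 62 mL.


CO = HR * SV
CO = 95 * 62 / 1000
CO = 5.89 L/min


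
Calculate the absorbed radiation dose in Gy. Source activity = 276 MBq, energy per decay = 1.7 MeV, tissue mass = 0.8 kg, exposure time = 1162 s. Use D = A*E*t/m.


A = 276 MBq = 2.7600e+08 Bq
E = 1.7 MeV = 2.7234e-13 J
D = A*E*t/m = 2.7600e+08*2.7234e-13*1162/0.8
D = 0.1092 Gy


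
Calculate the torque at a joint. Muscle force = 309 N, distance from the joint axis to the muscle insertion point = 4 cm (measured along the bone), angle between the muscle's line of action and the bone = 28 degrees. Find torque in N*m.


Torque = F * d * sin(theta)   (moment arm = d*sin(theta))
d = 4 cm = 0.04 m
Torque = 309 * 0.04 * sin(28)
Torque = 5.803 N*m


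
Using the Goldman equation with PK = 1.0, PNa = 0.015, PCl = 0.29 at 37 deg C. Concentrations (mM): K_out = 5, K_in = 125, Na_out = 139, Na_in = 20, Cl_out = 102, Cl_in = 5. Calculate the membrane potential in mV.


Vm = (RT/F)*ln((PK*Ko + PNa*Nao + PCl*Cli)/(PK*Ki + PNa*Nai + PCl*Clo))
Numer = 8.535, Denom = 154.88
Vm = -77.46 mV


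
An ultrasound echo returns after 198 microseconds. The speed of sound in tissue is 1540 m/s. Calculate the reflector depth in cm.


depth = c * t / 2
t = 198 us = 1.9800e-04 s
depth = 1540 * 1.9800e-04 / 2
depth = 0.15246 m = 15.246 cm


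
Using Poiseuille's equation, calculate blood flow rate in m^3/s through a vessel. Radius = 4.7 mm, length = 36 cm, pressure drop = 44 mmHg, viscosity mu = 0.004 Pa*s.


Q = pi*r^4*dP / (8*mu*L)
r = 0.0047 m, L = 0.36 m
dP = 44 mmHg = 5866.168 Pa
Q = 7.8063e-04 m^3/s


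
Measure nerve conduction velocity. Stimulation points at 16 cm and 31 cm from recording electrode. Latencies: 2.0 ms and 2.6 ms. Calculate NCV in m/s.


Distance = (31 - 16) / 100 = 0.15 m
dt = (2.6 - 2.0) / 1000 = 6.0000e-04 s
NCV = dist / dt = 250 m/s


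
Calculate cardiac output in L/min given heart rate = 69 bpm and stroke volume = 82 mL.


CO = HR * SV
CO = 69 * 82 / 1000
CO = 5.658 L/min


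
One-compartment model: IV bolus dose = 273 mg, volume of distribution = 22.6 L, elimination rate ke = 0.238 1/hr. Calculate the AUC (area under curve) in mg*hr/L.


C0 = Dose/Vd = 273/22.6 = 12.0796 mg/L
AUC = C0/ke = 12.0796/0.238
AUC = 50.75 mg*hr/L


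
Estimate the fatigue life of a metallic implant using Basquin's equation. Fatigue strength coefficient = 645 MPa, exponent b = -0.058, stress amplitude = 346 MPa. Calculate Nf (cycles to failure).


sigma_a = sigma_f' * (2Nf)^b
2Nf = (sigma_a/sigma_f')^(1/b)
2Nf = (346/645)^(1/-0.058)
2Nf = 46079.803
Nf = 2.304e+04


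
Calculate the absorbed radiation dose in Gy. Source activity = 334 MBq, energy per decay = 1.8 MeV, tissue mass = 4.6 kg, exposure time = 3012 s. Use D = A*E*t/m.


A = 334 MBq = 3.3400e+08 Bq
E = 1.8 MeV = 2.8836e-13 J
D = A*E*t/m = 3.3400e+08*2.8836e-13*3012/4.6
D = 0.06306 Gy


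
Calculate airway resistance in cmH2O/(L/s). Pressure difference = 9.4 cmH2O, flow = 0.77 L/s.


R = dP / flow
R = 9.4 / 0.77
R = 12.21 cmH2O/(L/s)


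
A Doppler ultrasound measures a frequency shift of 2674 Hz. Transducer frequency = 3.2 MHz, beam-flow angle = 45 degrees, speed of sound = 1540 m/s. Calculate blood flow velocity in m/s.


v = fd * c / (2 * f0 * cos(theta))
v = 2674 * 1540 / (2 * 3.2000e+06 * cos(45))
v = 0.9099 m/s


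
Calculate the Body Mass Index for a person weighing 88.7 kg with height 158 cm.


BMI = weight / height^2
height = 158 cm = 1.58 m
BMI = 88.7 / 1.58^2
BMI = 35.53 kg/m^2


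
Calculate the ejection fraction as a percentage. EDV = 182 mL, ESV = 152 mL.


SV = EDV - ESV = 182 - 152 = 30 mL
EF = SV/EDV * 100 = 30/182 * 100
EF = 16.48%


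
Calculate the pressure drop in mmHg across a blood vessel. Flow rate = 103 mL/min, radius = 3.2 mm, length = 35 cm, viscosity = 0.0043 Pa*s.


dP = 8*mu*L*Q / (pi*r^4)
Q = 103 mL/min = 1.71667e-06 m^3/s
dP = 62.7427 Pa = 62.7427 / 133.322 mmHg = 0.4706 mmHg


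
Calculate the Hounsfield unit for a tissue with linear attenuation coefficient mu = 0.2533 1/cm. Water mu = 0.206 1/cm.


HU = ((mu_tissue - mu_water) / mu_water) * 1000
HU = ((0.2533 - 0.206) / 0.206) * 1000
HU = 229.6


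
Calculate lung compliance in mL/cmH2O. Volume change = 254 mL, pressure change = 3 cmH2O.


C = dV / dP
C = 254 / 3
C = 84.67 mL/cmH2O


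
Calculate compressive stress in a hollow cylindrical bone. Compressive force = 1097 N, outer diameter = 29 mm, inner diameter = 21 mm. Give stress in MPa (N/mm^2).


A = pi*(r_o^2 - r_i^2)
r_o = 14.5 mm, r_i = 10.5 mm
A = 314.159 mm^2
sigma = F/A = 1097 / 314.159
sigma = 3.492 MPa


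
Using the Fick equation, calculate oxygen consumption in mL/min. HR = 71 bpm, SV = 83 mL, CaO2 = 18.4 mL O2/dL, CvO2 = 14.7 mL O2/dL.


CO = HR*SV = 71*83/1000 = 5.893 L/min
a-v O2 diff = 18.4 - 14.7 = 3.7 mL/dL
VO2 = CO * (CaO2-CvO2) * 10 dL/L
VO2 = 5.893 * 3.7 * 10
VO2 = 218 mL/min


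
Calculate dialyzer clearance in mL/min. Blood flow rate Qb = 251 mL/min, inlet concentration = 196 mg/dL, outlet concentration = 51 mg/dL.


K = Qb * (Cb_in - Cb_out) / Cb_in
K = 251 * (196 - 51) / 196
K = 185.7 mL/min


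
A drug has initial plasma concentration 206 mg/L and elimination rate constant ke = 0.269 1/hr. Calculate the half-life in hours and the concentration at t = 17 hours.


t_half = ln(2) / ke = 0.693147 / 0.269 = 2.577 hr
C(t) = C0 * exp(-ke*t) = 206 * exp(-0.269*17)
C(17) = 2.127 mg/L


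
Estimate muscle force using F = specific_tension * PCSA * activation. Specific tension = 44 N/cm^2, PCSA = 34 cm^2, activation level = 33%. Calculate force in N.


F = sigma * PCSA * activation
F = 44 * 34 * 0.33
F = 493.7 N


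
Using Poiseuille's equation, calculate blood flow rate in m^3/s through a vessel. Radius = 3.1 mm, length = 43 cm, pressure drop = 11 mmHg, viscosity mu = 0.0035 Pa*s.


Q = pi*r^4*dP / (8*mu*L)
r = 0.0031 m, L = 0.43 m
dP = 11 mmHg = 1466.542 Pa
Q = 3.5340e-05 m^3/s


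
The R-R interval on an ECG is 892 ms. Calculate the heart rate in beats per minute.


HR = 60 / RR_interval(s)
RR = 892 ms = 0.892 s
HR = 60 / 0.892 = 67.26 bpm


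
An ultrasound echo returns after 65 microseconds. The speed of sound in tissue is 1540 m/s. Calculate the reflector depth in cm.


depth = c * t / 2
t = 65 us = 6.5000e-05 s
depth = 1540 * 6.5000e-05 / 2
depth = 0.05005 m = 5.005 cm


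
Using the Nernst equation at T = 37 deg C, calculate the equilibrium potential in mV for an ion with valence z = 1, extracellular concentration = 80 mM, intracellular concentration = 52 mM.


E = (RT/(zF)) * ln(C_out/C_in)
T = 37 + 273.15 = 310.15 K
E = (8.314 * 310.15 / (1 * 96485)) * ln(80/52)
E = 11.51 mV


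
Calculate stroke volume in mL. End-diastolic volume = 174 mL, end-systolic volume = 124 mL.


SV = EDV - ESV
SV = 174 - 124
SV = 50 mL


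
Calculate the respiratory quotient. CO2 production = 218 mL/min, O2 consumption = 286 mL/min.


RQ = VCO2 / VO2
RQ = 218 / 286
RQ = 0.7622


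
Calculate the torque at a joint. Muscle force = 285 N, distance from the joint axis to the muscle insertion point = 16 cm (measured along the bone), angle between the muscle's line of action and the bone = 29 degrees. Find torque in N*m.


Torque = F * d * sin(theta)   (moment arm = d*sin(theta))
d = 16 cm = 0.16 m
Torque = 285 * 0.16 * sin(29)
Torque = 22.11 N*m


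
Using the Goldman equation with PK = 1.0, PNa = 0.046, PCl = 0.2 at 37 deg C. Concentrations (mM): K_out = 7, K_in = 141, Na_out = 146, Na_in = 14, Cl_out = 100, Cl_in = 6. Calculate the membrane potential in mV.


Vm = (RT/F)*ln((PK*Ko + PNa*Nao + PCl*Cli)/(PK*Ki + PNa*Nai + PCl*Clo))
Numer = 14.916, Denom = 161.644
Vm = -63.69 mV


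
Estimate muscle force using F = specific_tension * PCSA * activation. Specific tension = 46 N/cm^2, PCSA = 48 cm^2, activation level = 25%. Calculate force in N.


F = sigma * PCSA * activation
F = 46 * 48 * 0.25
F = 552 N


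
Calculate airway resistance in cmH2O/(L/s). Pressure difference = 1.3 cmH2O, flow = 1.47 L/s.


R = dP / flow
R = 1.3 / 1.47
R = 0.8844 cmH2O/(L/s)


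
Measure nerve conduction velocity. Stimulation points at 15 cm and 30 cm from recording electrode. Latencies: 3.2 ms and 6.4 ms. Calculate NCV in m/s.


Distance = (30 - 15) / 100 = 0.15 m
dt = (6.4 - 3.2) / 1000 = 0.0032 s
NCV = dist / dt = 46.87 m/s


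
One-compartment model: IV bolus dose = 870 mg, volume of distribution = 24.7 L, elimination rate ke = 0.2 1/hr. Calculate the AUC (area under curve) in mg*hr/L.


C0 = Dose/Vd = 870/24.7 = 35.2227 mg/L
AUC = C0/ke = 35.2227/0.2
AUC = 176.1 mg*hr/L


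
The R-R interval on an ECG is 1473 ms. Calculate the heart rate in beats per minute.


HR = 60 / RR_interval(s)
RR = 1473 ms = 1.473 s
HR = 60 / 1.473 = 40.73 bpm


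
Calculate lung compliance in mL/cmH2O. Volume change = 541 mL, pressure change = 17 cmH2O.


C = dV / dP
C = 541 / 17
C = 31.82 mL/cmH2O


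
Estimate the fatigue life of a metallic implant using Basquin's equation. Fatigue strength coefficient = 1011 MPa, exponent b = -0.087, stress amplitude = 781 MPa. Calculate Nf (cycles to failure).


sigma_a = sigma_f' * (2Nf)^b
2Nf = (sigma_a/sigma_f')^(1/b)
2Nf = (781/1011)^(1/-0.087)
2Nf = 19.431537
Nf = 9.716


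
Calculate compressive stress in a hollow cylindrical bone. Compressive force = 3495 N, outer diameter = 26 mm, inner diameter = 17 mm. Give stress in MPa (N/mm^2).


A = pi*(r_o^2 - r_i^2)
r_o = 13 mm, r_i = 8.5 mm
A = 303.949 mm^2
sigma = F/A = 3495 / 303.949
sigma = 11.5 MPa


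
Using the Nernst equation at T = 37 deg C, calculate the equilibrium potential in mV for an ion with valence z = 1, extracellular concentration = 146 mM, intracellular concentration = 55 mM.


E = (RT/(zF)) * ln(C_out/C_in)
T = 37 + 273.15 = 310.15 K
E = (8.314 * 310.15 / (1 * 96485)) * ln(146/55)
E = 26.09 mV


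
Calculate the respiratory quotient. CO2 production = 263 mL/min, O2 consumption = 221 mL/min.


RQ = VCO2 / VO2
RQ = 263 / 221
RQ = 1.19


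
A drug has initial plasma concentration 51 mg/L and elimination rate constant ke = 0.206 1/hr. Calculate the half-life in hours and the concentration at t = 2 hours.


t_half = ln(2) / ke = 0.693147 / 0.206 = 3.365 hr
C(t) = C0 * exp(-ke*t) = 51 * exp(-0.206*2)
C(2) = 33.78 mg/L


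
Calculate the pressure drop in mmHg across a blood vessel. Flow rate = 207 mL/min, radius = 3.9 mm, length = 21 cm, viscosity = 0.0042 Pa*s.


dP = 8*mu*L*Q / (pi*r^4)
Q = 207 mL/min = 3.45e-06 m^3/s
dP = 33.4942 Pa = 33.4942 / 133.322 mmHg = 0.2512 mmHg


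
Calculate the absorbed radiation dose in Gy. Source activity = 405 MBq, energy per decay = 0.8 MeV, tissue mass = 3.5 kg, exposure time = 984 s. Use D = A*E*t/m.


A = 405 MBq = 4.0500e+08 Bq
E = 0.8 MeV = 1.2816e-13 J
D = A*E*t/m = 4.0500e+08*1.2816e-13*984/3.5
D = 0.01459 Gy


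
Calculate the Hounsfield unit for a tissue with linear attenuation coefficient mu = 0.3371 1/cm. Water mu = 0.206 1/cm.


HU = ((mu_tissue - mu_water) / mu_water) * 1000
HU = ((0.3371 - 0.206) / 0.206) * 1000
HU = 636.4


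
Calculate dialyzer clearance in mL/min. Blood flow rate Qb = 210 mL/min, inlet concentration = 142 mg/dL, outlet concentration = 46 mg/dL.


K = Qb * (Cb_in - Cb_out) / Cb_in
K = 210 * (142 - 46) / 142
K = 142 mL/min


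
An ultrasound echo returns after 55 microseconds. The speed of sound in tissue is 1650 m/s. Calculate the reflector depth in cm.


depth = c * t / 2
t = 55 us = 5.5000e-05 s
depth = 1650 * 5.5000e-05 / 2
depth = 0.045375 m = 4.5375 cm


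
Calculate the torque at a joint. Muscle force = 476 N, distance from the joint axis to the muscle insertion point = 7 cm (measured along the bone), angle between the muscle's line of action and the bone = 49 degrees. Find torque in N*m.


Torque = F * d * sin(theta)   (moment arm = d*sin(theta))
d = 7 cm = 0.07 m
Torque = 476 * 0.07 * sin(49)
Torque = 25.15 N*m


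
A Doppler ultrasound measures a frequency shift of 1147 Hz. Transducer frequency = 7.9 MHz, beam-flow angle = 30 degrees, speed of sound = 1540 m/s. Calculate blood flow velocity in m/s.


v = fd * c / (2 * f0 * cos(theta))
v = 1147 * 1540 / (2 * 7.9000e+06 * cos(30))
v = 0.1291 m/s


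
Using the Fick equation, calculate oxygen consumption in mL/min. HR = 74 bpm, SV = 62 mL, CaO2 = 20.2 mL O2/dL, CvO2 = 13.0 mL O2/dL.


CO = HR*SV = 74*62/1000 = 4.588 L/min
a-v O2 diff = 20.2 - 13.0 = 7.2 mL/dL
VO2 = CO * (CaO2-CvO2) * 10 dL/L
VO2 = 4.588 * 7.2 * 10
VO2 = 330.3 mL/min


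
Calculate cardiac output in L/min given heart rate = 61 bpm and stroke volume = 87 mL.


CO = HR * SV
CO = 61 * 87 / 1000
CO = 5.307 L/min


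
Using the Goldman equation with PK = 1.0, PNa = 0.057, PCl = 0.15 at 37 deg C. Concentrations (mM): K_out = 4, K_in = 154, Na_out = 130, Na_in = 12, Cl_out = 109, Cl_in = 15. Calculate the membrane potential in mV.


Vm = (RT/F)*ln((PK*Ko + PNa*Nao + PCl*Cli)/(PK*Ki + PNa*Nai + PCl*Clo))
Numer = 13.66, Denom = 171.034
Vm = -67.55 mV


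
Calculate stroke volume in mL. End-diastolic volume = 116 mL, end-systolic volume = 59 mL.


SV = EDV - ESV
SV = 116 - 59
SV = 57 mL


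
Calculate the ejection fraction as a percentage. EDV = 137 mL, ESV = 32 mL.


SV = EDV - ESV = 137 - 32 = 105 mL
EF = SV/EDV * 100 = 105/137 * 100
EF = 76.64%


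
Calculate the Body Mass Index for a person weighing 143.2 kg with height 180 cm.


BMI = weight / height^2
height = 180 cm = 1.8 m
BMI = 143.2 / 1.8^2
BMI = 44.2 kg/m^2


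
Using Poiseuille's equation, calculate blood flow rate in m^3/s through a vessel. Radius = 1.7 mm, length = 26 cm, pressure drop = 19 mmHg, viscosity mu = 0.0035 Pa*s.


Q = pi*r^4*dP / (8*mu*L)
r = 0.0017 m, L = 0.26 m
dP = 19 mmHg = 2533.118 Pa
Q = 9.1300e-06 m^3/s


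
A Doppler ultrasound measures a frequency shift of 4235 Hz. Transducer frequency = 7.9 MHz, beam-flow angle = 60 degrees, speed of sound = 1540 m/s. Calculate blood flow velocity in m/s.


v = fd * c / (2 * f0 * cos(theta))
v = 4235 * 1540 / (2 * 7.9000e+06 * cos(60))
v = 0.8256 m/s


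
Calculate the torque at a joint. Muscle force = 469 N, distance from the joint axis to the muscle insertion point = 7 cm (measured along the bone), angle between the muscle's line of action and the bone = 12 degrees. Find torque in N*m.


Torque = F * d * sin(theta)   (moment arm = d*sin(theta))
d = 7 cm = 0.07 m
Torque = 469 * 0.07 * sin(12)
Torque = 6.826 N*m


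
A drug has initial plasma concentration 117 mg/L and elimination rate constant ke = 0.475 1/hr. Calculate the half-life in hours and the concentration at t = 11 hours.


t_half = ln(2) / ke = 0.693147 / 0.475 = 1.459 hr
C(t) = C0 * exp(-ke*t) = 117 * exp(-0.475*11)
C(11) = 0.6295 mg/L


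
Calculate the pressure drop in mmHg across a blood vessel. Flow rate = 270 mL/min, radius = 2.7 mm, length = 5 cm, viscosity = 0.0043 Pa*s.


dP = 8*mu*L*Q / (pi*r^4)
Q = 270 mL/min = 4.5e-06 m^3/s
dP = 46.3592 Pa = 46.3592 / 133.322 mmHg = 0.3477 mmHg


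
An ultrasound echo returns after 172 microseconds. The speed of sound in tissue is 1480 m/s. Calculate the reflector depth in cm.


depth = c * t / 2
t = 172 us = 1.7200e-04 s
depth = 1480 * 1.7200e-04 / 2
depth = 0.12728 m = 12.728 cm


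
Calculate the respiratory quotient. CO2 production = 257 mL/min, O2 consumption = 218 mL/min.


RQ = VCO2 / VO2
RQ = 257 / 218
RQ = 1.179


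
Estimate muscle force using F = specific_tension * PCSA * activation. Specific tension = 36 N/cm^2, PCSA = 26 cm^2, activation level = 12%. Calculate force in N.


F = sigma * PCSA * activation
F = 36 * 26 * 0.12
F = 112.3 N


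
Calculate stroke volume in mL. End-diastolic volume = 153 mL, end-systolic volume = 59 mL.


SV = EDV - ESV
SV = 153 - 59
SV = 94 mL


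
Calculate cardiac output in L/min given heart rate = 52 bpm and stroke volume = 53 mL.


CO = HR * SV
CO = 52 * 53 / 1000
CO = 2.756 L/min


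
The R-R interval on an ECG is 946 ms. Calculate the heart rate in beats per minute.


HR = 60 / RR_interval(s)
RR = 946 ms = 0.946 s
HR = 60 / 0.946 = 63.42 bpm


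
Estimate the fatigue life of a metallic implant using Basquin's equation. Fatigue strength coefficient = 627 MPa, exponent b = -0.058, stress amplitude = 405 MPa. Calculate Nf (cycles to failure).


sigma_a = sigma_f' * (2Nf)^b
2Nf = (sigma_a/sigma_f')^(1/b)
2Nf = (405/627)^(1/-0.058)
2Nf = 1873.3961
Nf = 936.7


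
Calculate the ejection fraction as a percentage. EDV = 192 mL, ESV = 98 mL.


SV = EDV - ESV = 192 - 98 = 94 mL
EF = SV/EDV * 100 = 94/192 * 100
EF = 48.96%


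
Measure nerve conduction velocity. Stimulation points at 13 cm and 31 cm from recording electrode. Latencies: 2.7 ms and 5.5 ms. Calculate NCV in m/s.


Distance = (31 - 13) / 100 = 0.18 m
dt = (5.5 - 2.7) / 1000 = 0.0028 s
NCV = dist / dt = 64.29 m/s


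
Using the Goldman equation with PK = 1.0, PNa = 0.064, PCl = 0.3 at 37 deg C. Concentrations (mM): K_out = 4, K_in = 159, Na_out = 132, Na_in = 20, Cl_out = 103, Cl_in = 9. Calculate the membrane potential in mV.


Vm = (RT/F)*ln((PK*Ko + PNa*Nao + PCl*Cli)/(PK*Ki + PNa*Nai + PCl*Clo))
Numer = 15.148, Denom = 191.18
Vm = -67.76 mV


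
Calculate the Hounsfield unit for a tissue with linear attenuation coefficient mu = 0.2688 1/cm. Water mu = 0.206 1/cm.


HU = ((mu_tissue - mu_water) / mu_water) * 1000
HU = ((0.2688 - 0.206) / 0.206) * 1000
HU = 304.9


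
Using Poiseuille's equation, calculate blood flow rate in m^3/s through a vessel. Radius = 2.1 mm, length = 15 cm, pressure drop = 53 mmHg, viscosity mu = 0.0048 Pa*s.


Q = pi*r^4*dP / (8*mu*L)
r = 0.0021 m, L = 0.15 m
dP = 53 mmHg = 7066.066 Pa
Q = 7.4952e-05 m^3/s


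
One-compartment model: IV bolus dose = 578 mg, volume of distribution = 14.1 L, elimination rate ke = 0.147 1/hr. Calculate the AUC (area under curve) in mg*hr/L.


C0 = Dose/Vd = 578/14.1 = 40.9929 mg/L
AUC = C0/ke = 40.9929/0.147
AUC = 278.9 mg*hr/L


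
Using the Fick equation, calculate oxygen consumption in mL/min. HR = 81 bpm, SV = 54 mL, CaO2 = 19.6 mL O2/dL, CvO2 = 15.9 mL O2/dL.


CO = HR*SV = 81*54/1000 = 4.374 L/min
a-v O2 diff = 19.6 - 15.9 = 3.7 mL/dL
VO2 = CO * (CaO2-CvO2) * 10 dL/L
VO2 = 4.374 * 3.7 * 10
VO2 = 161.8 mL/min


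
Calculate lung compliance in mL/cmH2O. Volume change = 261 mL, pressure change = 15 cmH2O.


C = dV / dP
C = 261 / 15
C = 17.4 mL/cmH2O


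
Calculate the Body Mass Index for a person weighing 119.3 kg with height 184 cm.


BMI = weight / height^2
height = 184 cm = 1.84 m
BMI = 119.3 / 1.84^2
BMI = 35.24 kg/m^2


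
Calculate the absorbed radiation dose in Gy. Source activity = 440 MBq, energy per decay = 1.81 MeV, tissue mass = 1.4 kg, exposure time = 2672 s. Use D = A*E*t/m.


A = 440 MBq = 4.4000e+08 Bq
E = 1.81 MeV = 2.89962e-13 J
D = A*E*t/m = 4.4000e+08*2.89962e-13*2672/1.4
D = 0.2435 Gy


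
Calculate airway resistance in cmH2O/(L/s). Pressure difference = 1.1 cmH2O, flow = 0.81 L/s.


R = dP / flow
R = 1.1 / 0.81
R = 1.358 cmH2O/(L/s)


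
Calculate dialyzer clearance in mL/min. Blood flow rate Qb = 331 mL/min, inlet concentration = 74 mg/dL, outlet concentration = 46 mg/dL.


K = Qb * (Cb_in - Cb_out) / Cb_in
K = 331 * (74 - 46) / 74
K = 125.2 mL/min


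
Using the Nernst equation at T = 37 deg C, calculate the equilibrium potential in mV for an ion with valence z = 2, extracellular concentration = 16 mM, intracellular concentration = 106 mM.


E = (RT/(zF)) * ln(C_out/C_in)
T = 37 + 273.15 = 310.15 K
E = (8.314 * 310.15 / (2 * 96485)) * ln(16/106)
E = -25.27 mV


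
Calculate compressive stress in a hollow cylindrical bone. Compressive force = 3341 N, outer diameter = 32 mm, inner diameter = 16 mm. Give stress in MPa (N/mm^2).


A = pi*(r_o^2 - r_i^2)
r_o = 16 mm, r_i = 8 mm
A = 603.186 mm^2
sigma = F/A = 3341 / 603.186
sigma = 5.539 MPa


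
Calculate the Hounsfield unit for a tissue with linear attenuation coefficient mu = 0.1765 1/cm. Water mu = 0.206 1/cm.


HU = ((mu_tissue - mu_water) / mu_water) * 1000
HU = ((0.1765 - 0.206) / 0.206) * 1000
HU = -143.2


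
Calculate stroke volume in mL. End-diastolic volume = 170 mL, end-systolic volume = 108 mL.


SV = EDV - ESV
SV = 170 - 108
SV = 62 mL


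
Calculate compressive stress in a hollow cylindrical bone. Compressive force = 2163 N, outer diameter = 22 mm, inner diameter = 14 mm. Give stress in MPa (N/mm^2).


A = pi*(r_o^2 - r_i^2)
r_o = 11 mm, r_i = 7 mm
A = 226.195 mm^2
sigma = F/A = 2163 / 226.195
sigma = 9.563 MPa


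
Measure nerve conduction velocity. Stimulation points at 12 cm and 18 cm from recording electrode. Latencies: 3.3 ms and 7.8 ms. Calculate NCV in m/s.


Distance = (18 - 12) / 100 = 0.06 m
dt = (7.8 - 3.3) / 1000 = 0.0045 s
NCV = dist / dt = 13.33 m/s


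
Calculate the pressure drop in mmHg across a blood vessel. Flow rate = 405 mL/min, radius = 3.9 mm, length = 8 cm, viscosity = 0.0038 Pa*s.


dP = 8*mu*L*Q / (pi*r^4)
Q = 405 mL/min = 6.75e-06 m^3/s
dP = 22.587 Pa = 22.587 / 133.322 mmHg = 0.1694 mmHg


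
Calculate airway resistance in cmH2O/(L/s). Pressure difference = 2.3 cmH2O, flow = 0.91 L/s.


R = dP / flow
R = 2.3 / 0.91
R = 2.527 cmH2O/(L/s)


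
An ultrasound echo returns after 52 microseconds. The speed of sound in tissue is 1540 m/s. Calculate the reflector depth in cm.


depth = c * t / 2
t = 52 us = 5.2000e-05 s
depth = 1540 * 5.2000e-05 / 2
depth = 0.04004 m = 4.004 cm


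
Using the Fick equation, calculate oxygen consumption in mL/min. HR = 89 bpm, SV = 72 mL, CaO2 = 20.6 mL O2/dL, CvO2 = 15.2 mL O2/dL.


CO = HR*SV = 89*72/1000 = 6.408 L/min
a-v O2 diff = 20.6 - 15.2 = 5.4 mL/dL
VO2 = CO * (CaO2-CvO2) * 10 dL/L
VO2 = 6.408 * 5.4 * 10
VO2 = 346 mL/min


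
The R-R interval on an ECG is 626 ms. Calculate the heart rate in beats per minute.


HR = 60 / RR_interval(s)
RR = 626 ms = 0.626 s
HR = 60 / 0.626 = 95.85 bpm


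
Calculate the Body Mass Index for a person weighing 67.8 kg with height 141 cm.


BMI = weight / height^2
height = 141 cm = 1.41 m
BMI = 67.8 / 1.41^2
BMI = 34.1 kg/m^2


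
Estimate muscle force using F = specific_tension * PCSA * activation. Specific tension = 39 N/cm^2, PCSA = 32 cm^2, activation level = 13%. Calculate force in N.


F = sigma * PCSA * activation
F = 39 * 32 * 0.13
F = 162.2 N


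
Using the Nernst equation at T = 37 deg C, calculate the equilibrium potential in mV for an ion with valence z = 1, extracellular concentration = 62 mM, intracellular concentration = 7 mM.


E = (RT/(zF)) * ln(C_out/C_in)
T = 37 + 273.15 = 310.15 K
E = (8.314 * 310.15 / (1 * 96485)) * ln(62/7)
E = 58.29 mV


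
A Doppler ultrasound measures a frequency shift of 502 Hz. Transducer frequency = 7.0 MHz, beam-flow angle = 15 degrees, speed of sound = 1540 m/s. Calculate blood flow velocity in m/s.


v = fd * c / (2 * f0 * cos(theta))
v = 502 * 1540 / (2 * 7.0000e+06 * cos(15))
v = 0.05717 m/s


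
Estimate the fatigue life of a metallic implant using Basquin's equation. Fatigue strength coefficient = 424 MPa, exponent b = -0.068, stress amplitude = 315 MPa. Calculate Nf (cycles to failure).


sigma_a = sigma_f' * (2Nf)^b
2Nf = (sigma_a/sigma_f')^(1/b)
2Nf = (315/424)^(1/-0.068)
2Nf = 79.044581
Nf = 39.52


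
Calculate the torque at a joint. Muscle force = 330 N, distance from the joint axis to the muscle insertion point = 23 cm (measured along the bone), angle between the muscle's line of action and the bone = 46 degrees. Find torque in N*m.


Torque = F * d * sin(theta)   (moment arm = d*sin(theta))
d = 23 cm = 0.23 m
Torque = 330 * 0.23 * sin(46)
Torque = 54.6 N*m


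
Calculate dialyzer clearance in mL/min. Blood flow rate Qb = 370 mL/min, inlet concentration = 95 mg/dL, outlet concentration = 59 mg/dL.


K = Qb * (Cb_in - Cb_out) / Cb_in
K = 370 * (95 - 59) / 95
K = 140.2 mL/min


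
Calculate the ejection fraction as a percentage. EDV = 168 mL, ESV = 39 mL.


SV = EDV - ESV = 168 - 39 = 129 mL
EF = SV/EDV * 100 = 129/168 * 100
EF = 76.79%


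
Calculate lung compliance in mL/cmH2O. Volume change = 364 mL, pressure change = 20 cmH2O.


C = dV / dP
C = 364 / 20
C = 18.2 mL/cmH2O


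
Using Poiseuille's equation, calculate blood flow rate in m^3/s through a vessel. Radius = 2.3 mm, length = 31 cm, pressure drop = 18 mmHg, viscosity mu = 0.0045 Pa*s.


Q = pi*r^4*dP / (8*mu*L)
r = 0.0023 m, L = 0.31 m
dP = 18 mmHg = 2399.796 Pa
Q = 1.8905e-05 m^3/s


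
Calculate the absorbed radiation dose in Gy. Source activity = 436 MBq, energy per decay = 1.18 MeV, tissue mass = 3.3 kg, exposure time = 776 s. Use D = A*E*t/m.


A = 436 MBq = 4.3600e+08 Bq
E = 1.18 MeV = 1.89036e-13 J
D = A*E*t/m = 4.3600e+08*1.89036e-13*776/3.3
D = 0.01938 Gy


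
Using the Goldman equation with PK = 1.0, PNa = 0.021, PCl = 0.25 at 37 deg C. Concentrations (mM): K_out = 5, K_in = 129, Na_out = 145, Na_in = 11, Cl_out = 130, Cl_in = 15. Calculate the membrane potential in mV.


Vm = (RT/F)*ln((PK*Ko + PNa*Nao + PCl*Cli)/(PK*Ki + PNa*Nai + PCl*Clo))
Numer = 11.795, Denom = 161.731
Vm = -69.97 mV


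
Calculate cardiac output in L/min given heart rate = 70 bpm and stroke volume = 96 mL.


CO = HR * SV
CO = 70 * 96 / 1000
CO = 6.72 L/min


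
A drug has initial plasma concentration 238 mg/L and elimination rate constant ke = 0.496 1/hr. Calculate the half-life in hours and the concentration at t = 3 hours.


t_half = ln(2) / ke = 0.693147 / 0.496 = 1.397 hr
C(t) = C0 * exp(-ke*t) = 238 * exp(-0.496*3)
C(3) = 53.75 mg/L


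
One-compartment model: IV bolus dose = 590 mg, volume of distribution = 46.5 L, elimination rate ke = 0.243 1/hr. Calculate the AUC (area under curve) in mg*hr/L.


C0 = Dose/Vd = 590/46.5 = 12.6882 mg/L
AUC = C0/ke = 12.6882/0.243
AUC = 52.21 mg*hr/L


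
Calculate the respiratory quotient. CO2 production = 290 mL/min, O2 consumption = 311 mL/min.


RQ = VCO2 / VO2
RQ = 290 / 311
RQ = 0.9325


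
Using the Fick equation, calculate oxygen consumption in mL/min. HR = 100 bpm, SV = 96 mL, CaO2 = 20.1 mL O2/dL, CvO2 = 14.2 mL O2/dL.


CO = HR*SV = 100*96/1000 = 9.6 L/min
a-v O2 diff = 20.1 - 14.2 = 5.9 mL/dL
VO2 = CO * (CaO2-CvO2) * 10 dL/L
VO2 = 9.6 * 5.9 * 10
VO2 = 566.4 mL/min


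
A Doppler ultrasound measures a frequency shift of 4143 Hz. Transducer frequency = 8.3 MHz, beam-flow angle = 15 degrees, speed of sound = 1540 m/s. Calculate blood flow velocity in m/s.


v = fd * c / (2 * f0 * cos(theta))
v = 4143 * 1540 / (2 * 8.3000e+06 * cos(15))
v = 0.3979 m/s


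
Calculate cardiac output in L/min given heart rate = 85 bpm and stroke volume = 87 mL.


CO = HR * SV
CO = 85 * 87 / 1000
CO = 7.395 L/min


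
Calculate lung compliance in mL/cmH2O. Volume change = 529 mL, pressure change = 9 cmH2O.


C = dV / dP
C = 529 / 9
C = 58.78 mL/cmH2O


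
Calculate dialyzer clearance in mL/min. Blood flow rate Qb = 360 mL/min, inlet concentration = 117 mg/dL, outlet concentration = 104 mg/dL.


K = Qb * (Cb_in - Cb_out) / Cb_in
K = 360 * (117 - 104) / 117
K = 40 mL/min


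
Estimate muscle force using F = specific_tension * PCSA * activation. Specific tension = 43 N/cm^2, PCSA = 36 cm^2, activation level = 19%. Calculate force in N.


F = sigma * PCSA * activation
F = 43 * 36 * 0.19
F = 294.1 N


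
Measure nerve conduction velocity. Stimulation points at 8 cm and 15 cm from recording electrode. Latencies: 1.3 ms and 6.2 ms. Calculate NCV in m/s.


Distance = (15 - 8) / 100 = 0.07 m
dt = (6.2 - 1.3) / 1000 = 0.0049 s
NCV = dist / dt = 14.29 m/s


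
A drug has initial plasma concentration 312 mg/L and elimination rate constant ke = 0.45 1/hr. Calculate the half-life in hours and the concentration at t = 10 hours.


t_half = ln(2) / ke = 0.693147 / 0.45 = 1.54 hr
C(t) = C0 * exp(-ke*t) = 312 * exp(-0.45*10)
C(10) = 3.466 mg/L


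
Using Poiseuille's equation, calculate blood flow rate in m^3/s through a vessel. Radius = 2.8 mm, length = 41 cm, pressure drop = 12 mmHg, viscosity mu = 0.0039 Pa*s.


Q = pi*r^4*dP / (8*mu*L)
r = 0.0028 m, L = 0.41 m
dP = 12 mmHg = 1599.864 Pa
Q = 2.4151e-05 m^3/s


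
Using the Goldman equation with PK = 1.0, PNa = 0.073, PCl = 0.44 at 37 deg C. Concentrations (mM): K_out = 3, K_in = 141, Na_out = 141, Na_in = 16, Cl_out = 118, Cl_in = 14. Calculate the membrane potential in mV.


Vm = (RT/F)*ln((PK*Ko + PNa*Nao + PCl*Cli)/(PK*Ki + PNa*Nai + PCl*Clo))
Numer = 19.453, Denom = 194.088
Vm = -61.48 mV


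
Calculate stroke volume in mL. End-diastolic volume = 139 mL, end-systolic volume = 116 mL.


SV = EDV - ESV
SV = 139 - 116
SV = 23 mL


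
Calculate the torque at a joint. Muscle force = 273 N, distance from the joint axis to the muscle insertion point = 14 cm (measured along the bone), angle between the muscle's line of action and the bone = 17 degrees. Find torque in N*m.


Torque = F * d * sin(theta)   (moment arm = d*sin(theta))
d = 14 cm = 0.14 m
Torque = 273 * 0.14 * sin(17)
Torque = 11.17 N*m


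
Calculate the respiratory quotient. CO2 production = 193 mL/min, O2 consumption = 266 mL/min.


RQ = VCO2 / VO2
RQ = 193 / 266
RQ = 0.7256


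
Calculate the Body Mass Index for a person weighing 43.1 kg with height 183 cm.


BMI = weight / height^2
height = 183 cm = 1.83 m
BMI = 43.1 / 1.83^2
BMI = 12.87 kg/m^2


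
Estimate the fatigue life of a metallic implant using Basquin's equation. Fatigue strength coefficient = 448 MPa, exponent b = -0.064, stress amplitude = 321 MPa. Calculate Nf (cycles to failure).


sigma_a = sigma_f' * (2Nf)^b
2Nf = (sigma_a/sigma_f')^(1/b)
2Nf = (321/448)^(1/-0.064)
2Nf = 182.84279
Nf = 91.42


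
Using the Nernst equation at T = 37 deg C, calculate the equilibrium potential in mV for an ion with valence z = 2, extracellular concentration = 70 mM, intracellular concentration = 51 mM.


E = (RT/(zF)) * ln(C_out/C_in)
T = 37 + 273.15 = 310.15 K
E = (8.314 * 310.15 / (2 * 96485)) * ln(70/51)
E = 4.232 mV


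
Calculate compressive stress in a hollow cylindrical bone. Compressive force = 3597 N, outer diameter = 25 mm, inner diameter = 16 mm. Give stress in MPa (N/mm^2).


A = pi*(r_o^2 - r_i^2)
r_o = 12.5 mm, r_i = 8 mm
A = 289.812 mm^2
sigma = F/A = 3597 / 289.812
sigma = 12.41 MPa


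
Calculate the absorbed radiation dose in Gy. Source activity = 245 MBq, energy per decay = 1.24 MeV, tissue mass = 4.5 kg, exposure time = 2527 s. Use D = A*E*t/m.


A = 245 MBq = 2.4500e+08 Bq
E = 1.24 MeV = 1.98648e-13 J
D = A*E*t/m = 2.4500e+08*1.98648e-13*2527/4.5
D = 0.02733 Gy
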